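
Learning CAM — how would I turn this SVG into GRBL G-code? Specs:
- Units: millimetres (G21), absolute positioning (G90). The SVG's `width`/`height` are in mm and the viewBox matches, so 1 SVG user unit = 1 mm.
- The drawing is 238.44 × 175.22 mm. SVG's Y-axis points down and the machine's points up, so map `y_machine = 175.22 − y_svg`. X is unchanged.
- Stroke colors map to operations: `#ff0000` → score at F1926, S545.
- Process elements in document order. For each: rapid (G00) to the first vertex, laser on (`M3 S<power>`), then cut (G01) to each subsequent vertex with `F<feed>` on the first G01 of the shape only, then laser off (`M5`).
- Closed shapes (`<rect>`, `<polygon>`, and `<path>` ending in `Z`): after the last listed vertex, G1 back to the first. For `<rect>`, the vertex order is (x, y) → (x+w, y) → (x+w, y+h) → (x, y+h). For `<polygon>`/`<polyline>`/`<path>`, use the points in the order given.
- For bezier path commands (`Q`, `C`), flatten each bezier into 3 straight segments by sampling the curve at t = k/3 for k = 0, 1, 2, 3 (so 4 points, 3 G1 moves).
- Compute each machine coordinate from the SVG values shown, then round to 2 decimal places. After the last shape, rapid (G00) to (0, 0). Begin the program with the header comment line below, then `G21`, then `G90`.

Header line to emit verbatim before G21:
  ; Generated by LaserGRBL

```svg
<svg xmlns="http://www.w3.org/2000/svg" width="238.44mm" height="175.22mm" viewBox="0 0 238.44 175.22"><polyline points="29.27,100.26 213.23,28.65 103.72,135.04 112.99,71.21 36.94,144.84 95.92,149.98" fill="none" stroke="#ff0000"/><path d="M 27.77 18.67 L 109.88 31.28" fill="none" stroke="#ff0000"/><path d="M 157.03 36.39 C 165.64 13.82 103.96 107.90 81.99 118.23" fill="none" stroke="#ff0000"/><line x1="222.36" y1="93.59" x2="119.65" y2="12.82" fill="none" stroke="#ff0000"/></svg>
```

; Generated by LaserGRBL
G21
G90
G00 X29.27 Y74.96
M3 S545
G01 X213.23 Y146.57 F1926
G01 X103.72 Y40.18
G01 X112.99 Y104.01
G01 X36.94 Y30.38
G01 X95.92 Y25.24
M5
G00 X27.77 Y156.55
M3 S545
G01 X109.88 Y143.94 F1926
M5
G00 X157.03 Y138.83
M3 S545
G01 X146.28 Y129.94 F1926
G01 X113.12 Y87.81
G01 X81.99 Y56.99
M5
G00 X222.36 Y81.63
M3 S545
G01 X119.65 Y162.40 F1926
M5
G00 X0.00 Y0.00

Since the viewBox matches the mm dimensions, user units are millimetres directly. The only transform is the Y-flip y_m = 175.22 − y_svg.

Shape 1 is a open polyline drawn with `<polyline>`. Its stroke #ff0000 means score at S545, F1926. After flipping Y the toolpath is (29.27,74.96) → (213.23,146.57) → (103.72,40.18) → (112.99,104.01) → (36.94,30.38) → (95.92,25.24).

Shape 2 is a line segment drawn with `<path>`. Its stroke #ff0000 means score at S545, F1926. After flipping Y the toolpath is (27.77,156.55) → (109.88,143.94).

Shape 3 is a cubic bezier drawn with `<path>`. Its stroke #ff0000 means score at S545, F1926. After flipping Y the toolpath is (157.03,138.83) → (146.28,129.94) → (113.12,87.81) → (81.99,56.99).

Shape 4 is a line segment drawn with `<line>`. Its stroke #ff0000 means score at S545, F1926. After flipping Y the toolpath is (222.36,81.63) → (119.65,162.40).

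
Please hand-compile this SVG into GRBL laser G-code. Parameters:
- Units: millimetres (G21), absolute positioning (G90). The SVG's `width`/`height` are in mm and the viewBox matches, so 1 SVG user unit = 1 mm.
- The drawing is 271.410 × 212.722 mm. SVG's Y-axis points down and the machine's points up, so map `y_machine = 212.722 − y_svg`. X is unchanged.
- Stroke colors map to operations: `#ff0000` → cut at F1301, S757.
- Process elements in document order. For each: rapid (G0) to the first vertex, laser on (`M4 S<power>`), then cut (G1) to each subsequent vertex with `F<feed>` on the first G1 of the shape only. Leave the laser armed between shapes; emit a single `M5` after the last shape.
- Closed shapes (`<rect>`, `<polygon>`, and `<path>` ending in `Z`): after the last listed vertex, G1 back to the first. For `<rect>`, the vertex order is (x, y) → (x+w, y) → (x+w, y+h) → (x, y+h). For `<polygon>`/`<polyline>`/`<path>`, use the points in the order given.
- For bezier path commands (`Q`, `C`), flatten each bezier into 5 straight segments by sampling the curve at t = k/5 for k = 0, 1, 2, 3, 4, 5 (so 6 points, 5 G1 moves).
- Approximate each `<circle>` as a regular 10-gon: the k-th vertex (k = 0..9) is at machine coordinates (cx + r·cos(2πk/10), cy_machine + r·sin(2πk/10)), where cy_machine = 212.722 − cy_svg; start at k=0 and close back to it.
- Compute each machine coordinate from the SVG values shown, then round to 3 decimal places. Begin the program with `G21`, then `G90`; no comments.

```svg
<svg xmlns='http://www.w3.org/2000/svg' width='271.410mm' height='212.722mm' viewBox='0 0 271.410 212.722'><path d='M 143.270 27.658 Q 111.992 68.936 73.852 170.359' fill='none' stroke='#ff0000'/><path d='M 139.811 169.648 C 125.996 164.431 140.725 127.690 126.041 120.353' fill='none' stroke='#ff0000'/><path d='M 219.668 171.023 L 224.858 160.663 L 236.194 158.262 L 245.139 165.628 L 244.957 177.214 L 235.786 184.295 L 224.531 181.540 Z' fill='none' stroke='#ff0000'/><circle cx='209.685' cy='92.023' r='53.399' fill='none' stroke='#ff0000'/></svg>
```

Since the viewBox matches the mm dimensions, user units are millimetres directly. The only transform is the Y-flip y_m = 212.722 − y_svg.

Shape 1 is a quadratic bezier drawn with `<path>`. Its stroke #ff0000 means cut at S757, F1301. After flipping Y the toolpath is (143.270,185.064) → (130.484,166.147) → (117.150,142.418) → (103.266,113.878) → (88.834,80.526) → (73.852,42.363).

Shape 2 is a cubic bezier drawn with `<path>`. Its stroke #ff0000 means cut at S757, F1301. After flipping Y the toolpath is (139.811,43.074) → (134.484,49.500) → (133.225,60.567) → (133.253,73.350) → (131.785,84.926) → (126.041,92.369).

Shape 3 is a regular polygon drawn with `<path>`. Its stroke #ff0000 means cut at S757, F1301. After flipping Y the toolpath is (219.668,41.699) → (224.858,52.059) → (236.194,54.460) → (245.139,47.094) → (244.957,35.508) → (235.786,28.427) → (224.531,31.182) → (219.668,41.699), returning to the start.

Shape 4 is a circle drawn with `<circle>`. Its stroke #ff0000 means cut at S757, F1301. After flipping Y the toolpath is (263.084,120.699) → (252.886,152.086) → (226.186,171.484) → (193.184,171.484) → (166.484,152.086) → (156.286,120.699) → (166.484,89.312) → (193.184,69.914) → (226.186,69.914) → (252.886,89.312) → (263.084,120.699), returning to the start.

G21
G90
G0 X143.270 Y185.064
M4 S757
G1 X130.484 Y166.147 F1301
G1 X117.150 Y142.418
G1 X103.266 Y113.878
G1 X88.834 Y80.526
G1 X73.852 Y42.363
G0 X139.811 Y43.074
M4 S757
G1 X134.484 Y49.500 F1301
G1 X133.225 Y60.567
G1 X133.253 Y73.350
G1 X131.785 Y84.926
G1 X126.041 Y92.369
G0 X219.668 Y41.699
M4 S757
G1 X224.858 Y52.059 F1301
G1 X236.194 Y54.460
G1 X245.139 Y47.094
G1 X244.957 Y35.508
G1 X235.786 Y28.427
G1 X224.531 Y31.182
G1 X219.668 Y41.699
G0 X263.084 Y120.699
M4 S757
G1 X252.886 Y152.086 F1301
G1 X226.186 Y171.484
G1 X193.184 Y171.484
G1 X166.484 Y152.086
G1 X156.286 Y120.699
G1 X166.484 Y89.312
G1 X193.184 Y69.914
G1 X226.186 Y69.914
G1 X252.886 Y89.312
G1 X263.084 Y120.699
M5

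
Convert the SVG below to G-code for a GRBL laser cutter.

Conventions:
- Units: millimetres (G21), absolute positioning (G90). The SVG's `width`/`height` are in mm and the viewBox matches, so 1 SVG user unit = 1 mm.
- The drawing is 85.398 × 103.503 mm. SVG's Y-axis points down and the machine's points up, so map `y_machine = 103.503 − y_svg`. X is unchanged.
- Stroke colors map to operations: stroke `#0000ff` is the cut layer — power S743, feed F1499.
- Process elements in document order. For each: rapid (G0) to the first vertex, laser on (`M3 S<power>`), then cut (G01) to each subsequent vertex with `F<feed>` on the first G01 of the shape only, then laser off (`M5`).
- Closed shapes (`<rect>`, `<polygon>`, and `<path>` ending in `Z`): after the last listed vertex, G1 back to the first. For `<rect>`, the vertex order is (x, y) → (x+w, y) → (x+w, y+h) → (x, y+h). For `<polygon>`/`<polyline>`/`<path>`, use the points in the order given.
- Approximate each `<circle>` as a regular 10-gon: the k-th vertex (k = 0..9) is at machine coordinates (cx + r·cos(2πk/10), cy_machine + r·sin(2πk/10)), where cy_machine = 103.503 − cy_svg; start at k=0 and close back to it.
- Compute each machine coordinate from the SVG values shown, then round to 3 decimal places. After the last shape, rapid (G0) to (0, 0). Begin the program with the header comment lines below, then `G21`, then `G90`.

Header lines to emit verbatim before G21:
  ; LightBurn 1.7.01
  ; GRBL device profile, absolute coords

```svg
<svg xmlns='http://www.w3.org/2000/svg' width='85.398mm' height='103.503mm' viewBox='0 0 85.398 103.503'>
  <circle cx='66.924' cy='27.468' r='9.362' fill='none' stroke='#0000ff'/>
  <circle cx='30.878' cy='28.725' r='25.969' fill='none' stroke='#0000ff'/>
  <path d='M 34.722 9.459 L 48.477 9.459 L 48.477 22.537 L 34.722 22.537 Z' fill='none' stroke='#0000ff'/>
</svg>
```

; LightBurn 1.7.01
; GRBL device profile, absolute coords
G21
G90
G0 X76.286 Y76.035
M3 S743
G01 X74.498 Y81.538 F1499
G01 X69.817 Y84.939
G01 X64.031 Y84.939
G01 X59.350 Y81.538
G01 X57.562 Y76.035
G01 X59.350 Y70.532
G01 X64.031 Y67.131
G01 X69.817 Y67.131
G01 X74.498 Y70.532
G01 X76.286 Y76.035
M5
G0 X56.847 Y74.778
M3 S743
G01 X51.887 Y90.042 F1499
G01 X38.903 Y99.476
G01 X22.853 Y99.476
G01 X9.869 Y90.042
G01 X4.909 Y74.778
G01 X9.869 Y59.514
G01 X22.853 Y50.080
G01 X38.903 Y50.080
G01 X51.887 Y59.514
G01 X56.847 Y74.778
M5
G0 X34.722 Y94.044
M3 S743
G01 X48.477 Y94.044 F1499
G01 X48.477 Y80.966
G01 X34.722 Y80.966
G01 X34.722 Y94.044
M5
G0 X0.000 Y0.000

viewBox `0 0 85.398 103.503` with mm width/height → 1 unit = 1 mm. Flip: y_m = 103.503 − y_svg.

**Shape 1** — `<circle>` circle, stroke `#0000ff` → cut (S743, F1499). Machine vertices: (76.286,76.035) → (74.498,81.538) → (69.817,84.939) → (64.031,84.939) → (59.350,81.538) → (57.562,76.035) → (59.350,70.532) → (64.031,67.131) → (69.817,67.131) → (74.498,70.532) → (76.286,76.035). Closed: final G1 returns to the first vertex.

**Shape 2** — `<circle>` circle, stroke `#0000ff` → cut (S743, F1499). Machine vertices: (56.847,74.778) → (51.887,90.042) → (38.903,99.476) → (22.853,99.476) → (9.869,90.042) → (4.909,74.778) → (9.869,59.514) → (22.853,50.080) → (38.903,50.080) → (51.887,59.514) → (56.847,74.778). Closed: final G1 returns to the first vertex.

**Shape 3** — `<path>` rectangle, stroke `#0000ff` → cut (S743, F1499). Machine vertices: (34.722,94.044) → (48.477,94.044) → (48.477,80.966) → (34.722,80.966) → (34.722,94.044). Closed: final G1 returns to the first vertex.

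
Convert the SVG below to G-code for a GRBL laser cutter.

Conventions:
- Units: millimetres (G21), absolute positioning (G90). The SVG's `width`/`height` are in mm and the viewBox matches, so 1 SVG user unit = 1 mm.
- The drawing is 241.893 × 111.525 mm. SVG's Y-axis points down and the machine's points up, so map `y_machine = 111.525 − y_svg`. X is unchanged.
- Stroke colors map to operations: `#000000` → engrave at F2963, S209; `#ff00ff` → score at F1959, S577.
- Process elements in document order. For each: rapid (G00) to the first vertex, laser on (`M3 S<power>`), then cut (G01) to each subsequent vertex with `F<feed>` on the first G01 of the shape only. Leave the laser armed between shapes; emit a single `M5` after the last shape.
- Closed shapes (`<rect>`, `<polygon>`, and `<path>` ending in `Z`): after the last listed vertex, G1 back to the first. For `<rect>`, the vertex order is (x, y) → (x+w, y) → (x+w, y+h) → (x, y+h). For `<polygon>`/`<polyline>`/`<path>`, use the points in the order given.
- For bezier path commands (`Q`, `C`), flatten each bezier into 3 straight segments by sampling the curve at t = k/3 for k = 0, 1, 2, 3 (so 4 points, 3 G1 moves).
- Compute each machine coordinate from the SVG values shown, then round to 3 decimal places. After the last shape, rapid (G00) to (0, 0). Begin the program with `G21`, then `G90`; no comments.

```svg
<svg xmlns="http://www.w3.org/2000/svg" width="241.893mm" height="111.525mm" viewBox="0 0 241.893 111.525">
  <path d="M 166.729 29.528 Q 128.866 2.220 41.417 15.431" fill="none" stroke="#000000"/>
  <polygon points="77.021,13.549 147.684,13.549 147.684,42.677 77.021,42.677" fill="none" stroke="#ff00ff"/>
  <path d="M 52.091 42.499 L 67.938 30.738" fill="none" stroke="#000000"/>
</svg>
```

viewBox `0 0 241.893 111.525` with mm width/height → 1 unit = 1 mm. Flip: y_m = 111.525 − y_svg.

**Shape 1** — `<path>` quadratic bezier, stroke `#000000` → engrave (S209, F2963). Control points (SVG): P0=(166.729,29.528), P1=(128.866,2.220), P2=(41.417,15.431); sampled at t=k/3. Machine vertices: (166.729,81.997) → (135.977,95.700) → (94.207,100.399) → (41.417,96.094). Open path.

**Shape 2** — `<polygon>` rectangle, stroke `#ff00ff` → score (S577, F1959). Machine vertices: (77.021,97.976) → (147.684,97.976) → (147.684,68.848) → (77.021,68.848) → (77.021,97.976). Closed: final G1 returns to the first vertex.

**Shape 3** — `<path>` line segment, stroke `#000000` → engrave (S209, F2963). Machine vertices: (52.091,69.026) → (67.938,80.787). Open path.

G21
G90
G00 X166.729 Y81.997
M3 S209
G01 X135.977 Y95.700 F2963
G01 X94.207 Y100.399
G01 X41.417 Y96.094
G00 X77.021 Y97.976
M3 S577
G01 X147.684 Y97.976 F1959
G01 X147.684 Y68.848
G01 X77.021 Y68.848
G01 X77.021 Y97.976
G00 X52.091 Y69.026
M3 S209
G01 X67.938 Y80.787 F2963
M5
G00 X0.000 Y0.000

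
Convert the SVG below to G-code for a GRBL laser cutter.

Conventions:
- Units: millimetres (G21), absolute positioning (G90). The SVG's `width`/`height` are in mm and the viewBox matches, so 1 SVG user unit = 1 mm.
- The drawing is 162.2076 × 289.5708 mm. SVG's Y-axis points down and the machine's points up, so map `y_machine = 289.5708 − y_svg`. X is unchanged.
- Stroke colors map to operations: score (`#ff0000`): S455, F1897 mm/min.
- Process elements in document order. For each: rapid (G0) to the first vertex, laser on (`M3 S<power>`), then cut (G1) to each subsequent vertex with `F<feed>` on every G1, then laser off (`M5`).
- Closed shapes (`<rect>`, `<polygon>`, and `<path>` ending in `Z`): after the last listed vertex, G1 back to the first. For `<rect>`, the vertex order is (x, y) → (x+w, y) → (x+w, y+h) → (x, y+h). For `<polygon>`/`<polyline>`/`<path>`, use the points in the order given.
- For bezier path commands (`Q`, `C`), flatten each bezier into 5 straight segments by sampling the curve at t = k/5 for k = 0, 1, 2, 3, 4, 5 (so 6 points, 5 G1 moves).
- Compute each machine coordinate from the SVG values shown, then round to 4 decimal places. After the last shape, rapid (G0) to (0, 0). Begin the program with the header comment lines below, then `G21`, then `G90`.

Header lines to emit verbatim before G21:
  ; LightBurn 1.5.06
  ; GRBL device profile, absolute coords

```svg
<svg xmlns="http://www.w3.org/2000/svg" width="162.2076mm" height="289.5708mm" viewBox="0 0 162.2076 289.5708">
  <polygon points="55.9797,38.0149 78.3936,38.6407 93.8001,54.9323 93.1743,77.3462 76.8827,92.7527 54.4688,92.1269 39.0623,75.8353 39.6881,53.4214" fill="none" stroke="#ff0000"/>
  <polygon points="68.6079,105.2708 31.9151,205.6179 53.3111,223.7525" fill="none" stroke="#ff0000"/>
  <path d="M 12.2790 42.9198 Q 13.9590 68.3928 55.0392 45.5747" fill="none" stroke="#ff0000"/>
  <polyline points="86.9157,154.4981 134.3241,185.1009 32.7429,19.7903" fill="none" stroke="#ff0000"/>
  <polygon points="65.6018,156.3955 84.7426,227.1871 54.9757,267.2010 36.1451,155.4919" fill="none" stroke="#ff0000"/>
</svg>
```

; LightBurn 1.5.06
; GRBL device profile, absolute coords
G21
G90
G0 X55.9797 Y251.5559
M3 S455
G1 X78.3936 Y250.9301 F1897
G1 X93.8001 Y234.6385 F1897
G1 X93.1743 Y212.2246 F1897
G1 X76.8827 Y196.8181 F1897
G1 X54.4688 Y197.4439 F1897
G1 X39.0623 Y213.7355 F1897
G1 X39.6881 Y236.1494 F1897
G1 X55.9797 Y251.5559 F1897
M5
G0 X68.6079 Y184.3000
M3 S455
G1 X31.9151 Y83.9529 F1897
G1 X53.3111 Y65.8183 F1897
G1 X68.6079 Y184.3000 F1897
M5
G0 X12.2790 Y246.6510
M3 S455
G1 X14.5270 Y238.3934 F1897
G1 X19.9270 Y233.9992 F1897
G1 X28.4791 Y233.4682 F1897
G1 X40.1831 Y236.8005 F1897
G1 X55.0392 Y243.9961 F1897
M5
G0 X86.9157 Y135.0727
M3 S455
G1 X134.3241 Y104.4699 F1897
G1 X32.7429 Y269.7805 F1897
M5
G0 X65.6018 Y133.1753
M3 S455
G1 X84.7426 Y62.3837 F1897
G1 X54.9757 Y22.3698 F1897
G1 X36.1451 Y134.0789 F1897
G1 X65.6018 Y133.1753 F1897
M5
G0 X0.0000 Y0.0000

1 u = 1 mm; y_m = 289.5708 − y.

[1] `<polygon>` regular polygon, #ff0000→score S455 F1897: (55.9797,251.5559) → (78.3936,250.9301) → (93.8001,234.6385) → (93.1743,212.2246) → (76.8827,196.8181) → (54.4688,197.4439) → (39.0623,213.7355) → (39.6881,236.1494) → (55.9797,251.5559) (closed)

[2] `<polygon>` closed polygon, #ff0000→score S455 F1897: (68.6079,184.3000) → (31.9151,83.9529) → (53.3111,65.8183) → (68.6079,184.3000) (closed)

[3] `<path>` quadratic bezier, #ff0000→score S455 F1897: (12.2790,246.6510) → (14.5270,238.3934) → (19.9270,233.9992) → (28.4791,233.4682) → (40.1831,236.8005) → (55.0392,243.9961)

[4] `<polyline>` open polyline, #ff0000→score S455 F1897: (86.9157,135.0727) → (134.3241,104.4699) → (32.7429,269.7805)

[5] `<polygon>` closed polygon, #ff0000→score S455 F1897: (65.6018,133.1753) → (84.7426,62.3837) → (54.9757,22.3698) → (36.1451,134.0789) → (65.6018,133.1753) (closed)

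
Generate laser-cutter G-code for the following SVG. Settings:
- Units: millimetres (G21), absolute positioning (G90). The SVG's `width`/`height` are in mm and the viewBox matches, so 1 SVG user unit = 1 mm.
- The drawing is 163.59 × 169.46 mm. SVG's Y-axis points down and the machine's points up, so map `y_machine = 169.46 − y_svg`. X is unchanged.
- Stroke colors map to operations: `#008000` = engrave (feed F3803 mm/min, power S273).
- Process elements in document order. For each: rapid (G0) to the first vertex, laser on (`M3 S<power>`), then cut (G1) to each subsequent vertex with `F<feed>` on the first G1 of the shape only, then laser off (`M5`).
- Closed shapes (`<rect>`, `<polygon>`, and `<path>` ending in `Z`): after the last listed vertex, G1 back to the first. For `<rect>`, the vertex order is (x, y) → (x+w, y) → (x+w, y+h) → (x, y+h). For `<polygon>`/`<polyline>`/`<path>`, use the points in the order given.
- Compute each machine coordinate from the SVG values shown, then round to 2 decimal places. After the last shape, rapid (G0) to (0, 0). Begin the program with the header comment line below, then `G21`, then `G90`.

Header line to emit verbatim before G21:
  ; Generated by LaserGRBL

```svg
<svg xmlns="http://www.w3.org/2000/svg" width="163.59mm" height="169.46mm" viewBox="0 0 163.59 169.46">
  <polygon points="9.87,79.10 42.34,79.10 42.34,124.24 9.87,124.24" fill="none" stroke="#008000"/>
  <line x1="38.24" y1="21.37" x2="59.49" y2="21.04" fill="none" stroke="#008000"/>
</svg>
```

; Generated by LaserGRBL
G21
G90
G0 X9.87 Y90.36
M3 S273
G1 X42.34 Y90.36 F3803
G1 X42.34 Y45.22
G1 X9.87 Y45.22
G1 X9.87 Y90.36
M5
G0 X38.24 Y148.09
M3 S273
G1 X59.49 Y148.42 F3803
M5
G0 X0.00 Y0.00

viewBox `0 0 163.59 169.46` with mm width/height → 1 unit = 1 mm. Flip: y_m = 169.46 − y_svg.

**Shape 1** — `<polygon>` rectangle, stroke `#008000` → engrave (S273, F3803). Machine vertices: (9.87,90.36) → (42.34,90.36) → (42.34,45.22) → (9.87,45.22) → (9.87,90.36). Closed: final G1 returns to the first vertex.

**Shape 2** — `<line>` line segment, stroke `#008000` → engrave (S273, F3803). Machine vertices: (38.24,148.09) → (59.49,148.42). Open path.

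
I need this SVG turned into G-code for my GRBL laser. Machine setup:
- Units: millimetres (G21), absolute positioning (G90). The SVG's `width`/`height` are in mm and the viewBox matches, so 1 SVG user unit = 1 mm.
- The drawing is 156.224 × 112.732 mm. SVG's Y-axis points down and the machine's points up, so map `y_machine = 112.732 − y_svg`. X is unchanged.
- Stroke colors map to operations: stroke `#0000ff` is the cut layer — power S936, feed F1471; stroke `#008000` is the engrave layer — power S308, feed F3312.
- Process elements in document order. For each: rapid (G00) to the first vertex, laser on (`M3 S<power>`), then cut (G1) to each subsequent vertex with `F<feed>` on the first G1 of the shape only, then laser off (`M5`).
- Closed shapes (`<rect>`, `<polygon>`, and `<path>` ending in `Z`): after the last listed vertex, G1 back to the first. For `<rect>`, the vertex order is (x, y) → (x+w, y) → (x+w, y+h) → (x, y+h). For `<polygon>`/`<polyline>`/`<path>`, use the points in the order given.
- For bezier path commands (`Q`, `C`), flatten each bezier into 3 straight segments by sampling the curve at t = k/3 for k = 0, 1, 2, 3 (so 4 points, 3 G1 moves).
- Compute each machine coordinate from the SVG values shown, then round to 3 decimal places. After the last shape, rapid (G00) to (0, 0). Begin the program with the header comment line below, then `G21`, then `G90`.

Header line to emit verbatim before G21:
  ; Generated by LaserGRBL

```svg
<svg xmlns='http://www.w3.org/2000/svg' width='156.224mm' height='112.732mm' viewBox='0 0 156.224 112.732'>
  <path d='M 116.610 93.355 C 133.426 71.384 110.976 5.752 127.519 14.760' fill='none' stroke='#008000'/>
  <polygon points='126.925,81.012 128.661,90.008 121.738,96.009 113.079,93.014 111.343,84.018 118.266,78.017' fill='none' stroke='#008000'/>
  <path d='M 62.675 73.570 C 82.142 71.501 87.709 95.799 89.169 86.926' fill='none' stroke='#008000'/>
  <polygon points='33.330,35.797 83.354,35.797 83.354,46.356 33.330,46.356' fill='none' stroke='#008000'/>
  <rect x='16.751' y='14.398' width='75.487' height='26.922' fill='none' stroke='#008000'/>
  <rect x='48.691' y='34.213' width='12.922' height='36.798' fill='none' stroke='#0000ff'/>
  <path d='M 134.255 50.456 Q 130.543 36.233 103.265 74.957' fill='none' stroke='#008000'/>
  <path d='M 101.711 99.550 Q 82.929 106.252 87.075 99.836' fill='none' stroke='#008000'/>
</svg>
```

1 u = 1 mm; y_m = 112.732 − y.

[1] `<path>` cubic bezier, #008000→engrave S308 F3312: (116.610,19.377) → (123.236,51.520) → (121.075,86.482) → (127.519,97.972)

[2] `<polygon>` regular polygon, #008000→engrave S308 F3312: (126.925,31.720) → (128.661,22.724) → (121.738,16.723) → (113.079,19.718) → (111.343,28.714) → (118.266,34.715) → (126.925,31.720) (closed)

[3] `<path>` cubic bezier, #008000→engrave S308 F3312: (62.675,39.162) → (77.871,34.647) → (85.977,25.785) → (89.169,25.806)

[4] `<polygon>` rectangle, #008000→engrave S308 F3312: (33.330,76.935) → (83.354,76.935) → (83.354,66.376) → (33.330,66.376) → (33.330,76.935) (closed)

[5] `<rect>` rectangle, #008000→engrave S308 F3312: (16.751,98.334) → (92.238,98.334) → (92.238,71.412) → (16.751,71.412) → (16.751,98.334) (closed)

[6] `<rect>` rectangle, #0000ff→cut S936 F1471: (48.691,78.519) → (61.613,78.519) → (61.613,41.721) → (48.691,41.721) → (48.691,78.519) (closed)

[7] `<path>` quadratic bezier, #008000→engrave S308 F3312: (134.255,62.276) → (129.162,65.875) → (118.832,57.708) → (103.265,37.775)

[8] `<path>` quadratic bezier, #008000→engrave S308 F3312: (101.711,13.182) → (91.737,10.172) → (86.859,10.076) → (87.075,12.896)

; Generated by LaserGRBL
G21
G90
G00 X116.610 Y19.377
M3 S308
G1 X123.236 Y51.520 F3312
G1 X121.075 Y86.482
G1 X127.519 Y97.972
M5
G00 X126.925 Y31.720
M3 S308
G1 X128.661 Y22.724 F3312
G1 X121.738 Y16.723
G1 X113.079 Y19.718
G1 X111.343 Y28.714
G1 X118.266 Y34.715
G1 X126.925 Y31.720
M5
G00 X62.675 Y39.162
M3 S308
G1 X77.871 Y34.647 F3312
G1 X85.977 Y25.785
G1 X89.169 Y25.806
M5
G00 X33.330 Y76.935
M3 S308
G1 X83.354 Y76.935 F3312
G1 X83.354 Y66.376
G1 X33.330 Y66.376
G1 X33.330 Y76.935
M5
G00 X16.751 Y98.334
M3 S308
G1 X92.238 Y98.334 F3312
G1 X92.238 Y71.412
G1 X16.751 Y71.412
G1 X16.751 Y98.334
M5
G00 X48.691 Y78.519
M3 S936
G1 X61.613 Y78.519 F1471
G1 X61.613 Y41.721
G1 X48.691 Y41.721
G1 X48.691 Y78.519
M5
G00 X134.255 Y62.276
M3 S308
G1 X129.162 Y65.875 F3312
G1 X118.832 Y57.708
G1 X103.265 Y37.775
M5
G00 X101.711 Y13.182
M3 S308
G1 X91.737 Y10.172 F3312
G1 X86.859 Y10.076
G1 X87.075 Y12.896
M5
G00 X0.000 Y0.000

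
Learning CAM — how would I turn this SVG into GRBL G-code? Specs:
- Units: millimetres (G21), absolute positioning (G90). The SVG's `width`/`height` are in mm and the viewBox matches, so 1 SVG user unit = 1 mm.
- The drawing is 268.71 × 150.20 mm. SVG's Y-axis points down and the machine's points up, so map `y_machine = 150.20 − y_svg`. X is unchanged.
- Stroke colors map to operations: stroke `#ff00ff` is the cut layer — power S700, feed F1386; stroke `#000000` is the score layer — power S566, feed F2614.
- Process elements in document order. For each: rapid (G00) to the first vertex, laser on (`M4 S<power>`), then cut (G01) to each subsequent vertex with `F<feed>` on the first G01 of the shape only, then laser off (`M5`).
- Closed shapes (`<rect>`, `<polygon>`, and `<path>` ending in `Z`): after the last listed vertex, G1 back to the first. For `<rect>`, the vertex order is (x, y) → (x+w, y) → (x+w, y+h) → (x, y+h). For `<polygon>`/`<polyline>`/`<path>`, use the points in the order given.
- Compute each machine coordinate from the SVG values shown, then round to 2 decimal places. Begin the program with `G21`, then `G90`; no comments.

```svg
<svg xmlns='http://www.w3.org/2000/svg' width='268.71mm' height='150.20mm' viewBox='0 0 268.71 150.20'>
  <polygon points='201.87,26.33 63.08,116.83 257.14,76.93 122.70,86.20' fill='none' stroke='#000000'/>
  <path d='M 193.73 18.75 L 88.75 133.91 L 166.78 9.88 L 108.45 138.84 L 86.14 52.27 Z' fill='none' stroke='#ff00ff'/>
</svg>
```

G21
G90
G00 X201.87 Y123.87
M4 S566
G01 X63.08 Y33.37 F2614
G01 X257.14 Y73.27
G01 X122.70 Y64.00
G01 X201.87 Y123.87
M5
G00 X193.73 Y131.45
M4 S700
G01 X88.75 Y16.29 F1386
G01 X166.78 Y140.32
G01 X108.45 Y11.36
G01 X86.14 Y97.93
G01 X193.73 Y131.45
M5

Since the viewBox matches the mm dimensions, user units are millimetres directly. The only transform is the Y-flip y_m = 150.20 − y_svg.

Shape 1 is a closed polygon drawn with `<polygon>`. Its stroke #000000 means score at S566, F2614. After flipping Y the toolpath is (201.87,123.87) → (63.08,33.37) → (257.14,73.27) → (122.70,64.00) → (201.87,123.87), returning to the start.

Shape 2 is a closed polygon drawn with `<path>`. Its stroke #ff00ff means cut at S700, F1386. After flipping Y the toolpath is (193.73,131.45) → (88.75,16.29) → (166.78,140.32) → (108.45,11.36) → (86.14,97.93) → (193.73,131.45), returning to the start.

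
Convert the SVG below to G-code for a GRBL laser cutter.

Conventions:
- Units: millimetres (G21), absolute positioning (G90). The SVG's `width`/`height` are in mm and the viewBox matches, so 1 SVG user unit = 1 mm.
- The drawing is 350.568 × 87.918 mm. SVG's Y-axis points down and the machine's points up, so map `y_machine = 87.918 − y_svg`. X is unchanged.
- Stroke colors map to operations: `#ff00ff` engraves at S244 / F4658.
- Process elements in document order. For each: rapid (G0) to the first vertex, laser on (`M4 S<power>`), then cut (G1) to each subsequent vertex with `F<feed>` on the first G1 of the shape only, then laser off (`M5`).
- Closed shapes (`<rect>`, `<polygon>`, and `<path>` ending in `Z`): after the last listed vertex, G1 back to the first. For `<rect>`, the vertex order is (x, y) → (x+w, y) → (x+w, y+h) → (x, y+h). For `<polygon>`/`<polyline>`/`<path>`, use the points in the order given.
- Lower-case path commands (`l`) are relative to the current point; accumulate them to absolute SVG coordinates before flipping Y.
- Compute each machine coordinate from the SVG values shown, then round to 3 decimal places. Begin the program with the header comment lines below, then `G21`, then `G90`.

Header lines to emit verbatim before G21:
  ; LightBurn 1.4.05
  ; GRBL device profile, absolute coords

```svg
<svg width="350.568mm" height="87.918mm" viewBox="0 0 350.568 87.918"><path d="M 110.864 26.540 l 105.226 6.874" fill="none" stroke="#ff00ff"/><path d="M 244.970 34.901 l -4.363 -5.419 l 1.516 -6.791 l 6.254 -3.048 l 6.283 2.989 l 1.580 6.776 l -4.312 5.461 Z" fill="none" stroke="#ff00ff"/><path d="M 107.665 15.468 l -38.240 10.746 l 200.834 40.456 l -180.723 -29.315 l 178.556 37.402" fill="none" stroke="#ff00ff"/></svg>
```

; LightBurn 1.4.05
; GRBL device profile, absolute coords
G21
G90
G0 X110.864 Y61.378
M4 S244
G1 X216.090 Y54.504 F4658
M5
G0 X244.970 Y53.017
M4 S244
G1 X240.607 Y58.436 F4658
G1 X242.123 Y65.227
G1 X248.377 Y68.275
G1 X254.660 Y65.286
G1 X256.240 Y58.510
G1 X251.928 Y53.049
G1 X244.970 Y53.017
M5
G0 X107.665 Y72.450
M4 S244
G1 X69.425 Y61.704 F4658
G1 X270.259 Y21.248
G1 X89.536 Y50.563
G1 X268.092 Y13.161
M5

Since the viewBox matches the mm dimensions, user units are millimetres directly. The only transform is the Y-flip y_m = 87.918 − y_svg.

Shape 1 is a line segment drawn with `<path>`. Its stroke #ff00ff means engrave at S244, F4658. After flipping Y the toolpath is (110.864,61.378) → (216.090,54.504).

Shape 2 is a regular polygon drawn with `<path>`. Its stroke #ff00ff means engrave at S244, F4658. After flipping Y the toolpath is (244.970,53.017) → (240.607,58.436) → (242.123,65.227) → (248.377,68.275) → (254.660,65.286) → (256.240,58.510) → (251.928,53.049) → (244.970,53.017), returning to the start.

Shape 3 is a open polyline drawn with `<path>`. Its stroke #ff00ff means engrave at S244, F4658. After flipping Y the toolpath is (107.665,72.450) → (69.425,61.704) → (270.259,21.248) → (89.536,50.563) → (268.092,13.161).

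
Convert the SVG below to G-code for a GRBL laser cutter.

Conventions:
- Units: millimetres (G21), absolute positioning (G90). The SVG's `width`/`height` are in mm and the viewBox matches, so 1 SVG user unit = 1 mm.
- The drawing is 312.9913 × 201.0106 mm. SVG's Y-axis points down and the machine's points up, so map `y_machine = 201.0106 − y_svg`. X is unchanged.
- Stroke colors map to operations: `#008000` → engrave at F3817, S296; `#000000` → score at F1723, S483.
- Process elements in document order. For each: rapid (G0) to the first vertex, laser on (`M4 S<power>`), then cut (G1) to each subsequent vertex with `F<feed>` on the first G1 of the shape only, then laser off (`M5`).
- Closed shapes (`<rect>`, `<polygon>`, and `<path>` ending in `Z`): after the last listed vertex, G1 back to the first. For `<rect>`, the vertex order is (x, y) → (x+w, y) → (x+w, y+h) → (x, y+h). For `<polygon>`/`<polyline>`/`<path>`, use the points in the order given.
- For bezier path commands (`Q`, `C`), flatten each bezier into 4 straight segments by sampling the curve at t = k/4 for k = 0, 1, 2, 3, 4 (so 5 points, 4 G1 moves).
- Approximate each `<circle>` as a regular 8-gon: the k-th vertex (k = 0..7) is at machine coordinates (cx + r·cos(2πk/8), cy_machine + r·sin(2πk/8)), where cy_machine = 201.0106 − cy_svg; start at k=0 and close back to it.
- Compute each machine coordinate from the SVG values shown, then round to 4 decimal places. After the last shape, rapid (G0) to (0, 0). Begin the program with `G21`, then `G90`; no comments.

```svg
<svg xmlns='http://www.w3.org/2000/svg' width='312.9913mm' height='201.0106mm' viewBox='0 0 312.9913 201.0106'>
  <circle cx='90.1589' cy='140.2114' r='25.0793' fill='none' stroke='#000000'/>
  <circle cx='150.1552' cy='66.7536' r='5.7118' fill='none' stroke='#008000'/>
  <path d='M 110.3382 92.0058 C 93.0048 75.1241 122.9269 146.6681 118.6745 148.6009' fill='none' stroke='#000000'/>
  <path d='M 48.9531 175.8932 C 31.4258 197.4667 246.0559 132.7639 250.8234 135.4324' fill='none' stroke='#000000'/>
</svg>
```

1 u = 1 mm; y_m = 201.0106 − y.

[1] `<circle>` circle, #000000→score S483 F1723: (115.2382,60.7992) → (107.8926,78.5329) → (90.1589,85.8785) → (72.4252,78.5329) → (65.0796,60.7992) → (72.4252,43.0655) → (90.1589,35.7199) → (107.8926,43.0655) → (115.2382,60.7992) (closed)

[2] `<circle>` circle, #008000→engrave S296 F3817: (155.8670,134.2570) → (154.1941,138.2959) → (150.1552,139.9688) → (146.1163,138.2959) → (144.4434,134.2570) → (146.1163,130.2181) → (150.1552,128.5452) → (154.1941,130.2181) → (155.8670,134.2570) (closed)

[3] `<path>` cubic bezier, #000000→score S483 F1723: (110.3382,109.0048) → (104.9262,107.5556) → (109.6010,87.7627) → (116.7284,64.4421) → (118.6745,52.4097)

[4] `<path>` cubic bezier, #000000→score S483 F1723: (48.9531,25.1174) → (72.4306,22.7133) → (141.5277,38.2584) → (214.8051,57.3482) → (250.8234,65.5782)

G21
G90
G0 X115.2382 Y60.7992
M4 S483
G1 X107.8926 Y78.5329 F1723
G1 X90.1589 Y85.8785
G1 X72.4252 Y78.5329
G1 X65.0796 Y60.7992
G1 X72.4252 Y43.0655
G1 X90.1589 Y35.7199
G1 X107.8926 Y43.0655
G1 X115.2382 Y60.7992
M5
G0 X155.8670 Y134.2570
M4 S296
G1 X154.1941 Y138.2959 F3817
G1 X150.1552 Y139.9688
G1 X146.1163 Y138.2959
G1 X144.4434 Y134.2570
G1 X146.1163 Y130.2181
G1 X150.1552 Y128.5452
G1 X154.1941 Y130.2181
G1 X155.8670 Y134.2570
M5
G0 X110.3382 Y109.0048
M4 S483
G1 X104.9262 Y107.5556 F1723
G1 X109.6010 Y87.7627
G1 X116.7284 Y64.4421
G1 X118.6745 Y52.4097
M5
G0 X48.9531 Y25.1174
M4 S483
G1 X72.4306 Y22.7133 F1723
G1 X141.5277 Y38.2584
G1 X214.8051 Y57.3482
G1 X250.8234 Y65.5782
M5
G0 X0.0000 Y0.0000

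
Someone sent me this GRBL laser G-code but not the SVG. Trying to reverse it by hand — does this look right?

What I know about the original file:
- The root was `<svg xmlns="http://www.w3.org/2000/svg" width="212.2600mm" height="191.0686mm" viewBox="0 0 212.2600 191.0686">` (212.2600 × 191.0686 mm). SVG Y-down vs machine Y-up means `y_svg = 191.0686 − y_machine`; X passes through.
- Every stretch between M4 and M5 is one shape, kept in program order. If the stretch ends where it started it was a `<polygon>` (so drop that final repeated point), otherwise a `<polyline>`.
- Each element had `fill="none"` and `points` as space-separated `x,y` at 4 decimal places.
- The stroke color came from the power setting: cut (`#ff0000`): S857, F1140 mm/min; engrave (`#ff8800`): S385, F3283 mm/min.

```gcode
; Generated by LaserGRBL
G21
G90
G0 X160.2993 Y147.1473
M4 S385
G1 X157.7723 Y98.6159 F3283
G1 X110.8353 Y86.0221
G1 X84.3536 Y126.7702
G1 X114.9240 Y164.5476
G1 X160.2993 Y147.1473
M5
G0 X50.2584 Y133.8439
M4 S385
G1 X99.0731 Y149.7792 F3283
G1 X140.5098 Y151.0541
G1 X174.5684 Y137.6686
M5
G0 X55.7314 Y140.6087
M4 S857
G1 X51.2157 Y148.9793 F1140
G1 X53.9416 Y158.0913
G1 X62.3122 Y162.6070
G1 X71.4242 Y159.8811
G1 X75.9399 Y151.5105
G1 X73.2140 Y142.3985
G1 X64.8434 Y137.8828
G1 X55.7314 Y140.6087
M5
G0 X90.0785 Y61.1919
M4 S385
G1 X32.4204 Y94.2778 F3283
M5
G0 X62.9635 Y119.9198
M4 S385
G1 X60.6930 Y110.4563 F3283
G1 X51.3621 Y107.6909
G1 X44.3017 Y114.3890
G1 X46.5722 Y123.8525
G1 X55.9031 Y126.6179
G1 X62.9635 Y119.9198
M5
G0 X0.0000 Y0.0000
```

y_svg = 191.0686 − y_m.

[1] S385→`#ff8800` (engrave); closed run; points: 160.2993,43.9213 157.7723,92.4527 110.8353,105.0465 84.3536,64.2984 114.9240,26.5210

[2] S385→`#ff8800` (engrave); open run; points: 50.2584,57.2247 99.0731,41.2894 140.5098,40.0145 174.5684,53.4000

[3] S857→`#ff0000` (cut); closed run; points: 55.7314,50.4599 51.2157,42.0893 53.9416,32.9773 62.3122,28.4616 71.4242,31.1875 75.9399,39.5581 73.2140,48.6701 64.8434,53.1858

[4] S385→`#ff8800` (engrave); open run; points: 90.0785,129.8767 32.4204,96.7908

[5] S385→`#ff8800` (engrave); closed run; points: 62.9635,71.1488 60.6930,80.6123 51.3621,83.3777 44.3017,76.6796 46.5722,67.2161 55.9031,64.4507

<svg xmlns="http://www.w3.org/2000/svg" width="212.2600mm" height="191.0686mm" viewBox="0 0 212.2600 191.0686">
  <polygon points="160.2993,43.9213 157.7723,92.4527 110.8353,105.0465 84.3536,64.2984 114.9240,26.5210" fill="none" stroke="#ff8800"/>
  <polyline points="50.2584,57.2247 99.0731,41.2894 140.5098,40.0145 174.5684,53.4000" fill="none" stroke="#ff8800"/>
  <polygon points="55.7314,50.4599 51.2157,42.0893 53.9416,32.9773 62.3122,28.4616 71.4242,31.1875 75.9399,39.5581 73.2140,48.6701 64.8434,53.1858" fill="none" stroke="#ff0000"/>
  <polyline points="90.0785,129.8767 32.4204,96.7908" fill="none" stroke="#ff8800"/>
  <polygon points="62.9635,71.1488 60.6930,80.6123 51.3621,83.3777 44.3017,76.6796 46.5722,67.2161 55.9031,64.4507" fill="none" stroke="#ff8800"/>
</svg>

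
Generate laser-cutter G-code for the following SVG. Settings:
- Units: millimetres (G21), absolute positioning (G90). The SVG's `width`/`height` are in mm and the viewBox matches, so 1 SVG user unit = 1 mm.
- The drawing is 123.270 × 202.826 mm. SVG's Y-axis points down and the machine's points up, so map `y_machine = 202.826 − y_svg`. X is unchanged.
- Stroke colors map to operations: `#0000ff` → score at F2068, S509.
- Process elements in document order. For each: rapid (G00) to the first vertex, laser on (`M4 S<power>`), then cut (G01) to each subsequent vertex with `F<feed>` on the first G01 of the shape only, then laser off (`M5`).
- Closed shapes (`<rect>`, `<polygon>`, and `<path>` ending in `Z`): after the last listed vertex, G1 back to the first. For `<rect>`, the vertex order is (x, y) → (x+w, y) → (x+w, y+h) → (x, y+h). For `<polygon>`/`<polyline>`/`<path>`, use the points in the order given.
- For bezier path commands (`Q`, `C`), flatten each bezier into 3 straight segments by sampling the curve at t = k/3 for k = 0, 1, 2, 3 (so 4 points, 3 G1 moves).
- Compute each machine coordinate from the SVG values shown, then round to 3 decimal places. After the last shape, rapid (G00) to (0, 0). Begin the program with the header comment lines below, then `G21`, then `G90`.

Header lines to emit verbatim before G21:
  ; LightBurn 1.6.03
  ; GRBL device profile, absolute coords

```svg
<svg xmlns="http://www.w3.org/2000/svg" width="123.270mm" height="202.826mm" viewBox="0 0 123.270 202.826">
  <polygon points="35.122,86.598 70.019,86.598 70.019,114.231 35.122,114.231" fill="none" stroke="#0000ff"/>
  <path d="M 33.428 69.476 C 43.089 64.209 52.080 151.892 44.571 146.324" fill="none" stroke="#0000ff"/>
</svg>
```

Since the viewBox matches the mm dimensions, user units are millimetres directly. The only transform is the Y-flip y_m = 202.826 − y_svg.

Shape 1 is a rectangle drawn with `<polygon>`. Its stroke #0000ff means score at S509, F2068. After flipping Y the toolpath is (35.122,116.228) → (70.019,116.228) → (70.019,88.595) → (35.122,88.595) → (35.122,116.228), returning to the start.

Shape 2 is a cubic bezier drawn with `<path>`. Its stroke #0000ff means score at S509, F2068. After flipping Y the toolpath is (33.428,133.350) → (42.279,114.530) → (47.166,75.121) → (44.571,56.502).

; LightBurn 1.6.03
; GRBL device profile, absolute coords
G21
G90
G00 X35.122 Y116.228
M4 S509
G01 X70.019 Y116.228 F2068
G01 X70.019 Y88.595
G01 X35.122 Y88.595
G01 X35.122 Y116.228
M5
G00 X33.428 Y133.350
M4 S509
G01 X42.279 Y114.530 F2068
G01 X47.166 Y75.121
G01 X44.571 Y56.502
M5
G00 X0.000 Y0.000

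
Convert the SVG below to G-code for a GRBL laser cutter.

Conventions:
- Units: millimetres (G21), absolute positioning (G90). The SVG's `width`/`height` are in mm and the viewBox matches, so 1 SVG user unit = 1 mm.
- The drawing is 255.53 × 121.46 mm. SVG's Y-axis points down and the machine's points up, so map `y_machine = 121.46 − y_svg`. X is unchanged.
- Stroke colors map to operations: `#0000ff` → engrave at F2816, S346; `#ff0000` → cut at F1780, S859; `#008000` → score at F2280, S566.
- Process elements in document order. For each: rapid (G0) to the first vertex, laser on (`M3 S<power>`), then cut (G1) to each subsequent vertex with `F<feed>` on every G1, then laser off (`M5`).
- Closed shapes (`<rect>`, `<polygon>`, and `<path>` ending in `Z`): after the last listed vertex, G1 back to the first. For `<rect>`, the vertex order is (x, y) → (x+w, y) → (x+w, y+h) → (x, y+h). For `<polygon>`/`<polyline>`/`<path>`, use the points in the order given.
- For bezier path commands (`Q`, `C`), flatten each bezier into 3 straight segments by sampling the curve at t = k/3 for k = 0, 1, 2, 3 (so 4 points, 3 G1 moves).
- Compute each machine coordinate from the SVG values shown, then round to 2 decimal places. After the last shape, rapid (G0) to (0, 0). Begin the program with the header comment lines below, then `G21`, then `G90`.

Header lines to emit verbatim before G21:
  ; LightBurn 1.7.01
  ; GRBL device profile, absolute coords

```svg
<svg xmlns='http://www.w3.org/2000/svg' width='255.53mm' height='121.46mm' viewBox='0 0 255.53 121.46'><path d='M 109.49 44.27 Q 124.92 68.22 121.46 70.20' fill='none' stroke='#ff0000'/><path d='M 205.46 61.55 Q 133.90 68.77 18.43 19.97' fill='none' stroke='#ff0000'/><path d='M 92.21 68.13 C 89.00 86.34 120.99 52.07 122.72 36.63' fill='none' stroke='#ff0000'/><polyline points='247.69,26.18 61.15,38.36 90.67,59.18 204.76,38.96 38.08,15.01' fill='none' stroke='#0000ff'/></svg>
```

1 u = 1 mm; y_m = 121.46 − y.

[1] `<path>` quadratic bezier, #ff0000→cut S859 F1780: (109.49,77.19) → (117.68,63.66) → (121.67,55.02) → (121.46,51.26)

[2] `<path>` quadratic bezier, #ff0000→cut S859 F1780: (205.46,59.91) → (152.87,61.32) → (90.53,75.18) → (18.43,101.49)

[3] `<path>` cubic bezier, #ff0000→cut S859 F1780: (92.21,53.33) → (98.31,49.97) → (113.33,65.75) → (122.72,84.83)

[4] `<polyline>` open polyline, #0000ff→engrave S346 F2816: (247.69,95.28) → (61.15,83.10) → (90.67,62.28) → (204.76,82.50) → (38.08,106.45)

; LightBurn 1.7.01
; GRBL device profile, absolute coords
G21
G90
G0 X109.49 Y77.19
M3 S859
G1 X117.68 Y63.66 F1780
G1 X121.67 Y55.02 F1780
G1 X121.46 Y51.26 F1780
M5
G0 X205.46 Y59.91
M3 S859
G1 X152.87 Y61.32 F1780
G1 X90.53 Y75.18 F1780
G1 X18.43 Y101.49 F1780
M5
G0 X92.21 Y53.33
M3 S859
G1 X98.31 Y49.97 F1780
G1 X113.33 Y65.75 F1780
G1 X122.72 Y84.83 F1780
M5
G0 X247.69 Y95.28
M3 S346
G1 X61.15 Y83.10 F2816
G1 X90.67 Y62.28 F2816
G1 X204.76 Y82.50 F2816
G1 X38.08 Y106.45 F2816
M5
G0 X0.00 Y0.00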